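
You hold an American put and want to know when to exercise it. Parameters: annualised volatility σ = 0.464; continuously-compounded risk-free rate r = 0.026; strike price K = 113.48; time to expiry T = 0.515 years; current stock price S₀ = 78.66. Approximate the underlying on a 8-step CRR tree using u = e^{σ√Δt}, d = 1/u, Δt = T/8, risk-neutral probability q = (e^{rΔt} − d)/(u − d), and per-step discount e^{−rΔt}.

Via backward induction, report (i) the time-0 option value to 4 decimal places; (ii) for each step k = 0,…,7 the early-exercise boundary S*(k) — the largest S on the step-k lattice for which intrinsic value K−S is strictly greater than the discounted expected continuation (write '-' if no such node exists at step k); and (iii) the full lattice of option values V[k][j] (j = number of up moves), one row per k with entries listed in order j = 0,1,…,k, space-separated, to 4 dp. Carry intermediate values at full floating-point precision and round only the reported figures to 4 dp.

Δt=0.06438  u=1.12494  d=0.88894  q=0.47770  discount=0.99833
step 8 (expiry): payoffs max(K−S,0) = 82.8090 74.6664 64.3620 51.3219 34.8200 13.9371 0.0000 0.0000 0.0000
step 7: (k=7,j=0): S=34.5029, (K−S)⁺=78.9771, hold=78.7873 ⇒ V=78.9771 exercise | (k=7,j=1): S=43.6629, (K−S)⁺=69.8171, hold=69.6273 ⇒ V=69.8171 exercise | (k=7,j=2): S=55.2547, (K−S)⁺=58.2253, hold=58.0355 ⇒ V=58.2253 exercise | (k=7,j=3): S=69.9239, (K−S)⁺=43.5561, hold=43.3663 ⇒ V=43.5561 exercise | (k=7,j=4): S=88.4876, (K−S)⁺=24.9924, hold=24.8027 ⇒ V=24.9924 exercise | (k=7,j=5): S=111.9795, (K−S)⁺=1.5005, hold=7.2672 ⇒ V=7.2672 continue | (k=7,j=6): S=141.7083, (K−S)⁺=0.0000, hold=0.0000 ⇒ V=0.0000 continue | (k=7,j=7): S=179.3295, (K−S)⁺=0.0000, hold=0.0000 ⇒ V=0.0000 continue  boundary S*=88.4876
step 6: (k=6,j=0): S=38.8136, (K−S)⁺=74.6664, hold=74.4766 ⇒ V=74.6664 exercise | (k=6,j=1): S=49.1180, (K−S)⁺=64.3620, hold=64.1722 ⇒ V=64.3620 exercise | (k=6,j=2): S=62.1581, (K−S)⁺=51.3219, hold=51.1322 ⇒ V=51.3219 exercise | (k=6,j=3): S=78.6600, (K−S)⁺=34.8200, hold=34.6302 ⇒ V=34.8200 exercise | (k=6,j=4): S=99.5429, (K−S)⁺=13.9371, hold=16.4974 ⇒ V=16.4974 continue | (k=6,j=5): S=125.9699, (K−S)⁺=0.0000, hold=3.7893 ⇒ V=3.7893 continue | (k=6,j=6): S=159.4129, (K−S)⁺=0.0000, hold=0.0000 ⇒ V=0.0000 continue  boundary S*=78.6600
step 5: (k=5,j=0): S=43.6629, (K−S)⁺=69.8171, hold=69.6273 ⇒ V=69.8171 exercise | (k=5,j=1): S=55.2547, (K−S)⁺=58.2253, hold=58.0355 ⇒ V=58.2253 exercise | (k=5,j=2): S=69.9239, (K−S)⁺=43.5561, hold=43.3663 ⇒ V=43.5561 exercise | (k=5,j=3): S=88.4876, (K−S)⁺=24.9924, hold=26.0237 ⇒ V=26.0237 continue | (k=5,j=4): S=111.9795, (K−S)⁺=1.5005, hold=10.4093 ⇒ V=10.4093 continue | (k=5,j=5): S=141.7083, (K−S)⁺=0.0000, hold=1.9758 ⇒ V=1.9758 continue  boundary S*=69.9239
step 4: (k=4,j=0): S=49.1180, (K−S)⁺=64.3620, hold=64.1722 ⇒ V=64.3620 exercise | (k=4,j=1): S=62.1581, (K−S)⁺=51.3219, hold=51.1322 ⇒ V=51.3219 exercise | (k=4,j=2): S=78.6600, (K−S)⁺=34.8200, hold=35.1220 ⇒ V=35.1220 continue | (k=4,j=3): S=99.5429, (K−S)⁺=13.9371, hold=18.5337 ⇒ V=18.5337 continue | (k=4,j=4): S=125.9699, (K−S)⁺=0.0000, hold=6.3700 ⇒ V=6.3700 continue  boundary S*=62.1581
step 3: (k=3,j=0): S=55.2547, (K−S)⁺=58.2253, hold=58.0355 ⇒ V=58.2253 exercise | (k=3,j=1): S=69.9239, (K−S)⁺=43.5561, hold=43.5104 ⇒ V=43.5561 exercise | (k=3,j=2): S=88.4876, (K−S)⁺=24.9924, hold=27.1523 ⇒ V=27.1523 continue | (k=3,j=3): S=111.9795, (K−S)⁺=1.5005, hold=12.7018 ⇒ V=12.7018 continue  boundary S*=69.9239
step 2: (k=2,j=0): S=62.1581, (K−S)⁺=51.3219, hold=51.1322 ⇒ V=51.3219 exercise | (k=2,j=1): S=78.6600, (K−S)⁺=34.8200, hold=35.6602 ⇒ V=35.6602 continue | (k=2,j=2): S=99.5429, (K−S)⁺=13.9371, hold=20.2154 ⇒ V=20.2154 continue  boundary S*=62.1581
step 1: (k=1,j=0): S=69.9239, (K−S)⁺=43.5561, hold=43.7670 ⇒ V=43.7670 continue | (k=1,j=1): S=88.4876, (K−S)⁺=24.9924, hold=28.2349 ⇒ V=28.2349 continue  boundary S*=-
step 0: (k=0,j=0): S=78.6600, (K−S)⁺=34.8200, hold=36.2866 ⇒ V=36.2866 continue  boundary S*=-

price = 36.2866
boundary = - - 62.1581 69.9239 62.1581 69.9239 78.6600 88.4876
tree:
36.2866
43.7670 28.2349
51.3219 35.6602 20.2154
58.2253 43.5561 27.1523 12.7018
64.3620 51.3219 35.1220 18.5337 6.3700
69.8171 58.2253 43.5561 26.0237 10.4093 1.9758
74.6664 64.3620 51.3219 34.8200 16.4974 3.7893 0.0000
78.9771 69.8171 58.2253 43.5561 24.9924 7.2672 0.0000 0.0000
82.8090 74.6664 64.3620 51.3219 34.8200 13.9371 0.0000 0.0000 0.0000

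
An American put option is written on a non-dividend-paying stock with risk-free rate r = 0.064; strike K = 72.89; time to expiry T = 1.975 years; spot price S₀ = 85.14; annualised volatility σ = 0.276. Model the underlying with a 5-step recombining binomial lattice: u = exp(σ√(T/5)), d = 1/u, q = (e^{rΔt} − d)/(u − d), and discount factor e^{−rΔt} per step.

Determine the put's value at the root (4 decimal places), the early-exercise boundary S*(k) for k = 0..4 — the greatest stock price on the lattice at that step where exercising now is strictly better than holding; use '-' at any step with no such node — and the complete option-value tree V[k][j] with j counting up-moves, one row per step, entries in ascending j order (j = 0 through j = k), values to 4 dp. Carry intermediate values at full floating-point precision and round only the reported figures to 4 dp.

Δt=0.39500, u=1.18942, d=0.84075, q=0.53017, disc=e^(-rΔt)=0.97504
k=5 terminal: V=max(K-S,0) → 37.1246 22.2923 1.3087 0.0000 0.0000 0.0000
k=4: j=0 S=42.5400 intr=30.3500 cont=28.5305 V=30.3500[EX]; j=1 S=60.1818 intr=12.7082 cont=10.8886 V=12.7082[EX]; j=2 S=85.1400 intr=0.0000 cont=0.5995 V=0.5995[hold]; j=3 S=120.4487 intr=0.0000 cont=0.0000 V=0.0000[hold]; j=4 S=170.4003 intr=0.0000 cont=0.0000 V=0.0000[hold]  S*(4)=60.1818
k=3: j=0 S=50.5977 intr=22.2923 cont=20.4727 V=22.2923[EX]; j=1 S=71.5813 intr=1.3087 cont=6.1315 V=6.1315[hold]; j=2 S=101.2670 intr=0.0000 cont=0.2746 V=0.2746[hold]; j=3 S=143.2637 intr=0.0000 cont=0.0000 V=0.0000[hold]  S*(3)=50.5977
k=2: j=0 S=60.1818 intr=12.7082 cont=13.3817 V=13.3817[hold]; j=1 S=85.1400 intr=0.0000 cont=2.9508 V=2.9508[hold]; j=2 S=120.4487 intr=0.0000 cont=0.1258 V=0.1258[hold]  S*(2)=-
k=1: j=0 S=71.5813 intr=1.3087 cont=7.6556 V=7.6556[hold]; j=1 S=101.2670 intr=0.0000 cont=1.4168 V=1.4168[hold]  S*(1)=-
k=0: j=0 S=85.1400 intr=0.0000 cont=4.2394 V=4.2394[hold]  S*(0)=-

price = 4.2394
boundary = - - - 50.5977 60.1818
tree:
4.2394
7.6556 1.4168
13.3817 2.9508 0.1258
22.2923 6.1315 0.2746 0.0000
30.3500 12.7082 0.5995 0.0000 0.0000
37.1246 22.2923 1.3087 0.0000 0.0000 0.0000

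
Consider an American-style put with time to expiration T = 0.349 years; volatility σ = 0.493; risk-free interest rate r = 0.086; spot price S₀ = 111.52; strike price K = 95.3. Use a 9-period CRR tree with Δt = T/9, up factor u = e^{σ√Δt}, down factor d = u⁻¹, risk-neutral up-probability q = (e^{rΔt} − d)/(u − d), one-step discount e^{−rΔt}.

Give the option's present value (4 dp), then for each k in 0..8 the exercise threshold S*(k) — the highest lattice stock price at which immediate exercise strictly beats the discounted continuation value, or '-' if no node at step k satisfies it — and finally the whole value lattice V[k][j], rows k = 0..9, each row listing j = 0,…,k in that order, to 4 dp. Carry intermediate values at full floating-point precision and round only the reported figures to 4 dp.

price = 4.8520
boundary = - - - - - 68.6344 62.2845 68.6344 75.6318
tree:
4.8520
7.2478 2.4202
10.5506 3.8993 0.9150
14.9040 6.1438 1.6169 0.1992
20.3339 9.4192 2.8160 0.3942 0.0000
26.6656 13.9582 4.8138 0.7801 0.0000 0.0000
33.0155 19.8184 8.0245 1.5435 0.0000 0.0000 0.0000
38.7780 26.6656 12.9090 3.0541 0.0000 0.0000 0.0000 0.0000
44.0073 33.0155 19.6682 6.0432 0.0000 0.0000 0.0000 0.0000 0.0000
48.7528 38.7780 26.6656 11.9575 0.0000 0.0000 0.0000 0.0000 0.0000 0.0000

Δt=0.03878  u=1.10195  d=0.90748  q=0.49293  discount=0.99667
step 9 (expiry): payoffs max(K−S,0) = 48.7528 38.7780 26.6656 11.9575 0.0000 0.0000 0.0000 0.0000 0.0000 0.0000
step 8: (k=8,j=0): S=51.2927, (K−S)⁺=44.0073, hold=43.6900 ⇒ V=44.0073 exercise | (k=8,j=1): S=62.2845, (K−S)⁺=33.0155, hold=32.6982 ⇒ V=33.0155 exercise | (k=8,j=2): S=75.6318, (K−S)⁺=19.6682, hold=19.3510 ⇒ V=19.6682 exercise | (k=8,j=3): S=91.8393, (K−S)⁺=3.4607, hold=6.0432 ⇒ V=6.0432 continue | (k=8,j=4): S=111.5200, (K−S)⁺=0.0000, hold=0.0000 ⇒ V=0.0000 continue | (k=8,j=5): S=135.4182, (K−S)⁺=0.0000, hold=0.0000 ⇒ V=0.0000 continue | (k=8,j=6): S=164.4377, (K−S)⁺=0.0000, hold=0.0000 ⇒ V=0.0000 continue | (k=8,j=7): S=199.6759, (K−S)⁺=0.0000, hold=0.0000 ⇒ V=0.0000 continue | (k=8,j=8): S=242.4655, (K−S)⁺=0.0000, hold=0.0000 ⇒ V=0.0000 continue  boundary S*=75.6318
step 7: (k=7,j=0): S=56.5220, (K−S)⁺=38.7780, hold=38.4607 ⇒ V=38.7780 exercise | (k=7,j=1): S=68.6344, (K−S)⁺=26.6656, hold=26.3483 ⇒ V=26.6656 exercise | (k=7,j=2): S=83.3425, (K−S)⁺=11.9575, hold=12.9090 ⇒ V=12.9090 continue | (k=7,j=3): S=101.2024, (K−S)⁺=0.0000, hold=3.0541 ⇒ V=3.0541 continue | (k=7,j=4): S=122.8895, (K−S)⁺=0.0000, hold=0.0000 ⇒ V=0.0000 continue | (k=7,j=5): S=149.2242, (K−S)⁺=0.0000, hold=0.0000 ⇒ V=0.0000 continue | (k=7,j=6): S=181.2022, (K−S)⁺=0.0000, hold=0.0000 ⇒ V=0.0000 continue | (k=7,j=7): S=220.0330, (K−S)⁺=0.0000, hold=0.0000 ⇒ V=0.0000 continue  boundary S*=68.6344
step 6: (k=6,j=0): S=62.2845, (K−S)⁺=33.0155, hold=32.6982 ⇒ V=33.0155 exercise | (k=6,j=1): S=75.6318, (K−S)⁺=19.6682, hold=19.8184 ⇒ V=19.8184 continue | (k=6,j=2): S=91.8393, (K−S)⁺=3.4607, hold=8.0245 ⇒ V=8.0245 continue | (k=6,j=3): S=111.5200, (K−S)⁺=0.0000, hold=1.5435 ⇒ V=1.5435 continue | (k=6,j=4): S=135.4182, (K−S)⁺=0.0000, hold=0.0000 ⇒ V=0.0000 continue | (k=6,j=5): S=164.4377, (K−S)⁺=0.0000, hold=0.0000 ⇒ V=0.0000 continue | (k=6,j=6): S=199.6759, (K−S)⁺=0.0000, hold=0.0000 ⇒ V=0.0000 continue  boundary S*=62.2845
step 5: (k=5,j=0): S=68.6344, (K−S)⁺=26.6656, hold=26.4220 ⇒ V=26.6656 exercise | (k=5,j=1): S=83.3425, (K−S)⁺=11.9575, hold=13.9582 ⇒ V=13.9582 continue | (k=5,j=2): S=101.2024, (K−S)⁺=0.0000, hold=4.8138 ⇒ V=4.8138 continue | (k=5,j=3): S=122.8895, (K−S)⁺=0.0000, hold=0.7801 ⇒ V=0.7801 continue | (k=5,j=4): S=149.2242, (K−S)⁺=0.0000, hold=0.0000 ⇒ V=0.0000 continue | (k=5,j=5): S=181.2022, (K−S)⁺=0.0000, hold=0.0000 ⇒ V=0.0000 continue  boundary S*=68.6344
step 4: (k=4,j=0): S=75.6318, (K−S)⁺=19.6682, hold=20.3339 ⇒ V=20.3339 continue | (k=4,j=1): S=91.8393, (K−S)⁺=3.4607, hold=9.4192 ⇒ V=9.4192 continue | (k=4,j=2): S=111.5200, (K−S)⁺=0.0000, hold=2.8160 ⇒ V=2.8160 continue | (k=4,j=3): S=135.4182, (K−S)⁺=0.0000, hold=0.3942 ⇒ V=0.3942 continue | (k=4,j=4): S=164.4377, (K−S)⁺=0.0000, hold=0.0000 ⇒ V=0.0000 continue  boundary S*=-
step 3: (k=3,j=0): S=83.3425, (K−S)⁺=11.9575, hold=14.9040 ⇒ V=14.9040 continue | (k=3,j=1): S=101.2024, (K−S)⁺=0.0000, hold=6.1438 ⇒ V=6.1438 continue | (k=3,j=2): S=122.8895, (K−S)⁺=0.0000, hold=1.6169 ⇒ V=1.6169 continue | (k=3,j=3): S=149.2242, (K−S)⁺=0.0000, hold=0.1992 ⇒ V=0.1992 continue  boundary S*=-
step 2: (k=2,j=0): S=91.8393, (K−S)⁺=3.4607, hold=10.5506 ⇒ V=10.5506 continue | (k=2,j=1): S=111.5200, (K−S)⁺=0.0000, hold=3.8993 ⇒ V=3.8993 continue | (k=2,j=2): S=135.4182, (K−S)⁺=0.0000, hold=0.9150 ⇒ V=0.9150 continue  boundary S*=-
step 1: (k=1,j=0): S=101.2024, (K−S)⁺=0.0000, hold=7.2478 ⇒ V=7.2478 continue | (k=1,j=1): S=122.8895, (K−S)⁺=0.0000, hold=2.4202 ⇒ V=2.4202 continue  boundary S*=-
step 0: (k=0,j=0): S=111.5200, (K−S)⁺=0.0000, hold=4.8520 ⇒ V=4.8520 continue  boundary S*=-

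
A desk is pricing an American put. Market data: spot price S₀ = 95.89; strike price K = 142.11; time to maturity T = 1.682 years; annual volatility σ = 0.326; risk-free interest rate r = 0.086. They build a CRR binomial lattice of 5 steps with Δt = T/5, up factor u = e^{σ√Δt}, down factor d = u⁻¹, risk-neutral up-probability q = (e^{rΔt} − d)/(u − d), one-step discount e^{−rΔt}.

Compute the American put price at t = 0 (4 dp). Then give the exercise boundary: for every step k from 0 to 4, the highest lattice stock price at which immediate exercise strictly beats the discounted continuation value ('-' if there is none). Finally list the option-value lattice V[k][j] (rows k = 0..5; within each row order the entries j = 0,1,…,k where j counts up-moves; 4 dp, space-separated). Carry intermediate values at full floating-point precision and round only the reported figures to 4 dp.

Δt=0.33640  u=1.20814  d=0.82772  q=0.53003  discount=0.97148
step 5 (expiry): payoffs max(K−S,0) = 104.8544 87.7319 62.7399 26.2617 0.0000 0.0000
step 4: (k=4,j=0): S=45.0099, (K−S)⁺=97.1001, hold=93.0477 ⇒ V=97.1001 exercise | (k=4,j=1): S=65.6962, (K−S)⁺=76.4138, hold=72.3614 ⇒ V=76.4138 exercise | (k=4,j=2): S=95.8900, (K−S)⁺=46.2200, hold=42.1676 ⇒ V=46.2200 exercise | (k=4,j=3): S=139.9607, (K−S)⁺=2.1493, hold=11.9903 ⇒ V=11.9903 continue | (k=4,j=4): S=204.2861, (K−S)⁺=0.0000, hold=0.0000 ⇒ V=0.0000 continue  boundary S*=95.8900
step 3: (k=3,j=0): S=54.3781, (K−S)⁺=87.7319, hold=83.6795 ⇒ V=87.7319 exercise | (k=3,j=1): S=79.3701, (K−S)⁺=62.7399, hold=58.6875 ⇒ V=62.7399 exercise | (k=3,j=2): S=115.8483, (K−S)⁺=26.2617, hold=27.2766 ⇒ V=27.2766 continue | (k=3,j=3): S=169.0918, (K−S)⁺=0.0000, hold=5.4744 ⇒ V=5.4744 continue  boundary S*=79.3701
step 2: (k=2,j=0): S=65.6962, (K−S)⁺=76.4138, hold=72.3614 ⇒ V=76.4138 exercise | (k=2,j=1): S=95.8900, (K−S)⁺=46.2200, hold=42.6902 ⇒ V=46.2200 exercise | (k=2,j=2): S=139.9607, (K−S)⁺=2.1493, hold=15.2724 ⇒ V=15.2724 continue  boundary S*=95.8900
step 1: (k=1,j=0): S=79.3701, (K−S)⁺=62.7399, hold=58.6875 ⇒ V=62.7399 exercise | (k=1,j=1): S=115.8483, (K−S)⁺=26.2617, hold=28.9666 ⇒ V=28.9666 continue  boundary S*=79.3701
step 0: (k=0,j=0): S=95.8900, (K−S)⁺=46.2200, hold=43.5604 ⇒ V=46.2200 exercise  boundary S*=95.8900

price = 46.2200
boundary = 95.8900 79.3701 95.8900 79.3701 95.8900
tree:
46.2200
62.7399 28.9666
76.4138 46.2200 15.2724
87.7319 62.7399 27.2766 5.4744
97.1001 76.4138 46.2200 11.9903 0.0000
104.8544 87.7319 62.7399 26.2617 0.0000 0.0000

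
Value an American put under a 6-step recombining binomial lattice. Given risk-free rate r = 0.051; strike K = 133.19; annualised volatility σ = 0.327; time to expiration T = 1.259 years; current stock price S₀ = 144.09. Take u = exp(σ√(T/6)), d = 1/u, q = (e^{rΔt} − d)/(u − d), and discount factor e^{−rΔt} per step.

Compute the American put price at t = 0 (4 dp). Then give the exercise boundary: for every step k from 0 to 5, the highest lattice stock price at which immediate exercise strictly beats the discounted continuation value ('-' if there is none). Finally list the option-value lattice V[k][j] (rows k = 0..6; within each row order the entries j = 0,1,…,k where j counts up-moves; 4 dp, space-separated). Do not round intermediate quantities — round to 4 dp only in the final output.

Δt=0.20983, u=1.16159, d=0.86089, q=0.49840, disc=e^(-rΔt)=0.98936
k=6 terminal: V=max(K-S,0) → 74.5338 54.0455 26.4008 0.0000 0.0000 0.0000 0.0000
k=5: j=0 S=68.1345 intr=65.0555 cont=63.6377 V=65.0555[EX]; j=1 S=91.9335 intr=41.2565 cont=39.8387 V=41.2565[EX]; j=2 S=124.0454 intr=9.1446 cont=13.1017 V=13.1017[hold]; j=3 S=167.3737 intr=0.0000 cont=0.0000 V=0.0000[hold]; j=4 S=225.8363 intr=0.0000 cont=0.0000 V=0.0000[hold]; j=5 S=304.7196 intr=0.0000 cont=0.0000 V=0.0000[hold]  S*(5)=91.9335
k=4: j=0 S=79.1445 intr=54.0455 cont=52.6278 V=54.0455[EX]; j=1 S=106.7892 intr=26.4008 cont=26.9343 V=26.9343[hold]; j=2 S=144.0900 intr=0.0000 cont=6.5018 V=6.5018[hold]; j=3 S=194.4198 intr=0.0000 cont=0.0000 V=0.0000[hold]; j=4 S=262.3294 intr=0.0000 cont=0.0000 V=0.0000[hold]  S*(4)=79.1445
k=3: j=0 S=91.9335 intr=41.2565 cont=40.1018 V=41.2565[EX]; j=1 S=124.0454 intr=9.1446 cont=16.5724 V=16.5724[hold]; j=2 S=167.3737 intr=0.0000 cont=3.2266 V=3.2266[hold]; j=3 S=225.8363 intr=0.0000 cont=0.0000 V=0.0000[hold]  S*(3)=91.9335
k=2: j=0 S=106.7892 intr=26.4008 cont=28.6457 V=28.6457[hold]; j=1 S=144.0900 intr=0.0000 cont=9.8152 V=9.8152[hold]; j=2 S=194.4198 intr=0.0000 cont=1.6012 V=1.6012[hold]  S*(2)=-
k=1: j=0 S=124.0454 intr=9.1446 cont=19.0555 V=19.0555[hold]; j=1 S=167.3737 intr=0.0000 cont=5.6605 V=5.6605[hold]  S*(1)=-
k=0: j=0 S=144.0900 intr=0.0000 cont=12.2476 V=12.2476[hold]  S*(0)=-

price = 12.2476
boundary = - - - 91.9335 79.1445 91.9335
tree:
12.2476
19.0555 5.6605
28.6457 9.8152 1.6012
41.2565 16.5724 3.2266 0.0000
54.0455 26.9343 6.5018 0.0000 0.0000
65.0555 41.2565 13.1017 0.0000 0.0000 0.0000
74.5338 54.0455 26.4008 0.0000 0.0000 0.0000 0.0000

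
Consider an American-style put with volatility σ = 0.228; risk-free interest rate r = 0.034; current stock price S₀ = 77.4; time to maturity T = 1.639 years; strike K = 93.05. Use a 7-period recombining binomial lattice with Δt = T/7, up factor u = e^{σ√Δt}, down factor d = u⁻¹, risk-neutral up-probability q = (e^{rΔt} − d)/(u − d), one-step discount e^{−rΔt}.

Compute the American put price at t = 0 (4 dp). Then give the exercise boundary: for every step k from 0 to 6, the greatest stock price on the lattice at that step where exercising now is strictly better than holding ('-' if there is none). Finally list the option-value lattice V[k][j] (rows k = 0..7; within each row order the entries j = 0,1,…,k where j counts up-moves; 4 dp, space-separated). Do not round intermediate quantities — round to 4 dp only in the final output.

price = 17.4295
boundary = - 69.3150 62.0746 69.3150 62.0746 69.3150 77.4000
tree:
17.4295
23.7350 11.6112
30.9754 16.9175 6.6667
37.4596 23.7350 10.5963 2.9746
43.2664 30.9754 16.2424 5.3076 0.7672
48.4667 37.4596 23.7350 9.2583 1.5738 0.0000
53.1237 43.2664 30.9754 15.6500 3.2283 0.0000 0.0000
57.2943 48.4667 37.4596 23.7350 6.6220 0.0000 0.0000 0.0000

Δt=0.23414  u=1.11664  d=0.89554  q=0.50860  discount=0.99207
step 7 (expiry): payoffs max(K−S,0) = 57.2943 48.4667 37.4596 23.7350 6.6220 0.0000 0.0000 0.0000
step 6: (k=6,j=0): S=39.9263, (K−S)⁺=53.1237, hold=52.3859 ⇒ V=53.1237 exercise | (k=6,j=1): S=49.7836, (K−S)⁺=43.2664, hold=42.5286 ⇒ V=43.2664 exercise | (k=6,j=2): S=62.0746, (K−S)⁺=30.9754, hold=30.2376 ⇒ V=30.9754 exercise | (k=6,j=3): S=77.4000, (K−S)⁺=15.6500, hold=14.9122 ⇒ V=15.6500 exercise | (k=6,j=4): S=96.5091, (K−S)⁺=0.0000, hold=3.2283 ⇒ V=3.2283 continue | (k=6,j=5): S=120.3360, (K−S)⁺=0.0000, hold=0.0000 ⇒ V=0.0000 continue | (k=6,j=6): S=150.0455, (K−S)⁺=0.0000, hold=0.0000 ⇒ V=0.0000 continue  boundary S*=77.4000
step 5: (k=5,j=0): S=44.5833, (K−S)⁺=48.4667, hold=47.7289 ⇒ V=48.4667 exercise | (k=5,j=1): S=55.5904, (K−S)⁺=37.4596, hold=36.7218 ⇒ V=37.4596 exercise | (k=5,j=2): S=69.3150, (K−S)⁺=23.7350, hold=22.9972 ⇒ V=23.7350 exercise | (k=5,j=3): S=86.4280, (K−S)⁺=6.6220, hold=9.2583 ⇒ V=9.2583 continue | (k=5,j=4): S=107.7661, (K−S)⁺=0.0000, hold=1.5738 ⇒ V=1.5738 continue | (k=5,j=5): S=134.3722, (K−S)⁺=0.0000, hold=0.0000 ⇒ V=0.0000 continue  boundary S*=69.3150
step 4: (k=4,j=0): S=49.7836, (K−S)⁺=43.2664, hold=42.5286 ⇒ V=43.2664 exercise | (k=4,j=1): S=62.0746, (K−S)⁺=30.9754, hold=30.2376 ⇒ V=30.9754 exercise | (k=4,j=2): S=77.4000, (K−S)⁺=15.6500, hold=16.2424 ⇒ V=16.2424 continue | (k=4,j=3): S=96.5091, (K−S)⁺=0.0000, hold=5.3076 ⇒ V=5.3076 continue | (k=4,j=4): S=120.3360, (K−S)⁺=0.0000, hold=0.7672 ⇒ V=0.7672 continue  boundary S*=62.0746
step 3: (k=3,j=0): S=55.5904, (K−S)⁺=37.4596, hold=36.7218 ⇒ V=37.4596 exercise | (k=3,j=1): S=69.3150, (K−S)⁺=23.7350, hold=23.2961 ⇒ V=23.7350 exercise | (k=3,j=2): S=86.4280, (K−S)⁺=6.6220, hold=10.5963 ⇒ V=10.5963 continue | (k=3,j=3): S=107.7661, (K−S)⁺=0.0000, hold=2.9746 ⇒ V=2.9746 continue  boundary S*=69.3150
step 2: (k=2,j=0): S=62.0746, (K−S)⁺=30.9754, hold=30.2376 ⇒ V=30.9754 exercise | (k=2,j=1): S=77.4000, (K−S)⁺=15.6500, hold=16.9175 ⇒ V=16.9175 continue | (k=2,j=2): S=96.5091, (K−S)⁺=0.0000, hold=6.6667 ⇒ V=6.6667 continue  boundary S*=62.0746
step 1: (k=1,j=0): S=69.3150, (K−S)⁺=23.7350, hold=23.6367 ⇒ V=23.7350 exercise | (k=1,j=1): S=86.4280, (K−S)⁺=6.6220, hold=11.6112 ⇒ V=11.6112 continue  boundary S*=69.3150
step 0: (k=0,j=0): S=77.4000, (K−S)⁺=15.6500, hold=17.4295 ⇒ V=17.4295 continue  boundary S*=-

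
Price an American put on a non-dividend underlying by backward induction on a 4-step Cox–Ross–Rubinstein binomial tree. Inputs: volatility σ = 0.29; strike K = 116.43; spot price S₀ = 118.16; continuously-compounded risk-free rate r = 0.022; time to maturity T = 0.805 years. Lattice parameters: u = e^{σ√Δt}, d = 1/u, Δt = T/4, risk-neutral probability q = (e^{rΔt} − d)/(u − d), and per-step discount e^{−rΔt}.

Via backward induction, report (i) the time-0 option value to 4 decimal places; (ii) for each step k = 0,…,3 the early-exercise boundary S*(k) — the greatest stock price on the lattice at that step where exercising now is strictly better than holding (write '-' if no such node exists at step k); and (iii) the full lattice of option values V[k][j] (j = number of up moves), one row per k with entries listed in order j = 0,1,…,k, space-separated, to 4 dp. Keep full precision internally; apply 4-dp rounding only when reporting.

Δt=0.20125  u=1.13894  d=0.87801  q=0.48453  discount=0.99558
step 4 (expiry): payoffs max(K−S,0) = 46.2086 25.3401 0.0000 0.0000 0.0000
step 3: (k=3,j=0): S=79.9779, (K−S)⁺=36.4521, hold=35.9378 ⇒ V=36.4521 exercise | (k=3,j=1): S=103.7457, (K−S)⁺=12.6843, hold=13.0044 ⇒ V=13.0044 continue | (k=3,j=2): S=134.5770, (K−S)⁺=0.0000, hold=0.0000 ⇒ V=0.0000 continue | (k=3,j=3): S=174.5706, (K−S)⁺=0.0000, hold=0.0000 ⇒ V=0.0000 continue  boundary S*=79.9779
step 2: (k=2,j=0): S=91.0899, (K−S)⁺=25.3401, hold=24.9802 ⇒ V=25.3401 exercise | (k=2,j=1): S=118.1600, (K−S)⁺=0.0000, hold=6.6738 ⇒ V=6.6738 continue | (k=2,j=2): S=153.2749, (K−S)⁺=0.0000, hold=0.0000 ⇒ V=0.0000 continue  boundary S*=91.0899
step 1: (k=1,j=0): S=103.7457, (K−S)⁺=12.6843, hold=16.2238 ⇒ V=16.2238 continue | (k=1,j=1): S=134.5770, (K−S)⁺=0.0000, hold=3.4250 ⇒ V=3.4250 continue  boundary S*=-
step 0: (k=0,j=0): S=118.1600, (K−S)⁺=0.0000, hold=9.9781 ⇒ V=9.9781 continue  boundary S*=-

price = 9.9781
boundary = - - 91.0899 79.9779
tree:
9.9781
16.2238 3.4250
25.3401 6.6738 0.0000
36.4521 13.0044 0.0000 0.0000
46.2086 25.3401 0.0000 0.0000 0.0000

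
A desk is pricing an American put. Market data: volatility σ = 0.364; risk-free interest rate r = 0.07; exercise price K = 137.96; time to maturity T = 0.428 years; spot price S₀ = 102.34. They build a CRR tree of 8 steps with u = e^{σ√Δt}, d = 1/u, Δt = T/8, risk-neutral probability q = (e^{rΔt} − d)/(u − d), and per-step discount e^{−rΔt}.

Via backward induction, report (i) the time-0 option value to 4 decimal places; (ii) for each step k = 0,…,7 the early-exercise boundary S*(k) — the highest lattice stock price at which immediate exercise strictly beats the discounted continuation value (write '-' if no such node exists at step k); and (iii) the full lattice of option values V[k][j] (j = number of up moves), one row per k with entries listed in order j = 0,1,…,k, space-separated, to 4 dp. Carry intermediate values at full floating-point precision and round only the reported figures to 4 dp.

Δt=0.05350, u=1.08784, d=0.91925, q=0.50122, disc=e^(-rΔt)=0.99626
k=8 terminal: V=max(K-S,0) → 85.7772 76.2072 64.8820 51.4800 35.6200 16.8514 0.0000 0.0000 0.0000
k=7: j=0 S=56.7665 intr=81.1935 cont=80.6778 V=81.1935[EX]; j=1 S=67.1772 intr=70.7828 cont=70.2671 V=70.7828[EX]; j=2 S=79.4971 intr=58.4629 cont=57.9472 V=58.4629[EX]; j=3 S=94.0764 intr=43.8836 cont=43.3679 V=43.8836[EX]; j=4 S=111.3295 intr=26.6305 cont=26.1148 V=26.6305[EX]; j=5 S=131.7467 intr=6.2133 cont=8.3737 V=8.3737[hold]; j=6 S=155.9083 intr=0.0000 cont=0.0000 V=0.0000[hold]; j=7 S=184.5010 intr=0.0000 cont=0.0000 V=0.0000[hold]  S*(7)=111.3295
k=6: j=0 S=61.7528 intr=76.2072 cont=75.6915 V=76.2072[EX]; j=1 S=73.0780 intr=64.8820 cont=64.3663 V=64.8820[EX]; j=2 S=86.4800 intr=51.4800 cont=50.9643 V=51.4800[EX]; j=3 S=102.3400 intr=35.6200 cont=35.1043 V=35.6200[EX]; j=4 S=121.1086 intr=16.8514 cont=17.4145 V=17.4145[hold]; j=5 S=143.3192 intr=0.0000 cont=4.1610 V=4.1610[hold]; j=6 S=169.6031 intr=0.0000 cont=0.0000 V=0.0000[hold]  S*(6)=102.3400
k=5: j=0 S=67.1772 intr=70.7828 cont=70.2671 V=70.7828[EX]; j=1 S=79.4971 intr=58.4629 cont=57.9472 V=58.4629[EX]; j=2 S=94.0764 intr=43.8836 cont=43.3679 V=43.8836[EX]; j=3 S=111.3295 intr=26.6305 cont=26.3960 V=26.6305[EX]; j=4 S=131.7467 intr=6.2133 cont=10.7313 V=10.7313[hold]; j=5 S=155.9083 intr=0.0000 cont=2.0677 V=2.0677[hold]  S*(5)=111.3295
k=4: j=0 S=73.0780 intr=64.8820 cont=64.3663 V=64.8820[EX]; j=1 S=86.4800 intr=51.4800 cont=50.9643 V=51.4800[EX]; j=2 S=102.3400 intr=35.6200 cont=35.1043 V=35.6200[EX]; j=3 S=121.1086 intr=16.8514 cont=18.5918 V=18.5918[hold]; j=4 S=143.3192 intr=0.0000 cont=6.3651 V=6.3651[hold]  S*(4)=102.3400
k=3: j=0 S=79.4971 intr=58.4629 cont=57.9472 V=58.4629[EX]; j=1 S=94.0764 intr=43.8836 cont=43.3679 V=43.8836[EX]; j=2 S=111.3295 intr=26.6305 cont=26.9839 V=26.9839[hold]; j=3 S=131.7467 intr=6.2133 cont=12.4169 V=12.4169[hold]  S*(3)=94.0764
k=2: j=0 S=86.4800 intr=51.4800 cont=50.9643 V=51.4800[EX]; j=1 S=102.3400 intr=35.6200 cont=35.2808 V=35.6200[EX]; j=2 S=121.1086 intr=16.8514 cont=19.6091 V=19.6091[hold]  S*(2)=102.3400
k=1: j=0 S=94.0764 intr=43.8836 cont=43.3679 V=43.8836[EX]; j=1 S=111.3295 intr=26.6305 cont=27.4918 V=27.4918[hold]  S*(1)=94.0764
k=0: j=0 S=102.3400 intr=35.6200 cont=35.5344 V=35.6200[EX]  S*(0)=102.3400

price = 35.6200
boundary = 102.3400 94.0764 102.3400 94.0764 102.3400 111.3295 102.3400 111.3295
tree:
35.6200
43.8836 27.4918
51.4800 35.6200 19.6091
58.4629 43.8836 26.9839 12.4169
64.8820 51.4800 35.6200 18.5918 6.3651
70.7828 58.4629 43.8836 26.6305 10.7313 2.0677
76.2072 64.8820 51.4800 35.6200 17.4145 4.1610 0.0000
81.1935 70.7828 58.4629 43.8836 26.6305 8.3737 0.0000 0.0000
85.7772 76.2072 64.8820 51.4800 35.6200 16.8514 0.0000 0.0000 0.0000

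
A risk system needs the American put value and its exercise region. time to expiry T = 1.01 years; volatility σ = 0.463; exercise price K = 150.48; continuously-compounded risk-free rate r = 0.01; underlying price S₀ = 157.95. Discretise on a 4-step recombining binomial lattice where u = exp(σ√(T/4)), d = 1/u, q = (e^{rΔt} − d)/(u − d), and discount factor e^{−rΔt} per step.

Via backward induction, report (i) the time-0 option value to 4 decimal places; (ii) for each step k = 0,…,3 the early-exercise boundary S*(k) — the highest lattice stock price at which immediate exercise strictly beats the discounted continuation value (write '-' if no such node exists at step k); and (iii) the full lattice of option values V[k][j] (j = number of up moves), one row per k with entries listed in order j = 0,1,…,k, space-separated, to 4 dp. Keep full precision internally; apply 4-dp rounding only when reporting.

price = 23.5318
boundary = - - - 78.5955
tree:
23.5318
35.7432 8.5870
52.2361 15.5808 0.0000
71.8845 28.2709 0.0000 0.0000
88.1988 51.2967 0.0000 0.0000 0.0000

Δt=0.25250, u=1.26195, d=0.79243, q=0.44748, disc=e^(-rΔt)=0.99748
k=4 terminal: V=max(K-S,0) → 88.1988 51.2967 0.0000 0.0000 0.0000
k=3: j=0 S=78.5955 intr=71.8845 cont=71.5050 V=71.8845[EX]; j=1 S=125.1639 intr=25.3161 cont=28.2709 V=28.2709[hold]; j=2 S=199.3243 intr=0.0000 cont=0.0000 V=0.0000[hold]; j=3 S=317.4253 intr=0.0000 cont=0.0000 V=0.0000[hold]  S*(3)=78.5955
k=2: j=0 S=99.1833 intr=51.2967 cont=52.2361 V=52.2361[hold]; j=1 S=157.9500 intr=0.0000 cont=15.5808 V=15.5808[hold]; j=2 S=251.5364 intr=0.0000 cont=0.0000 V=0.0000[hold]  S*(2)=-
k=1: j=0 S=125.1639 intr=25.3161 cont=35.7432 V=35.7432[hold]; j=1 S=199.3243 intr=0.0000 cont=8.5870 V=8.5870[hold]  S*(1)=-
k=0: j=0 S=157.9500 intr=0.0000 cont=23.5318 V=23.5318[hold]  S*(0)=-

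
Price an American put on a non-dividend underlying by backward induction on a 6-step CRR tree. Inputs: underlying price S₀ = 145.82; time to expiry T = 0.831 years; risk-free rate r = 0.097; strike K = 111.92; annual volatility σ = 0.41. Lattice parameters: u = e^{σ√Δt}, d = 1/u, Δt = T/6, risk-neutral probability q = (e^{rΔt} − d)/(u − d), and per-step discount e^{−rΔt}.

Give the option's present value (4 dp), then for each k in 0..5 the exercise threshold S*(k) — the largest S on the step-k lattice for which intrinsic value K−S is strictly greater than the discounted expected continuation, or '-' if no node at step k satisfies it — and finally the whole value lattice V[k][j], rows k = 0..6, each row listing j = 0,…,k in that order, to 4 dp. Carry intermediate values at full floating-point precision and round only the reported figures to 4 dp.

price = 4.6857
boundary = - - - - 79.2048 92.2610
tree:
4.6857
7.9653 1.6102
13.2228 3.0469 0.2510
21.2677 5.7245 0.5151 0.0000
32.7152 10.6635 1.0570 0.0000 0.0000
43.9237 19.6590 2.1690 0.0000 0.0000 0.0000
53.5461 32.7152 4.4507 0.0000 0.0000 0.0000 0.0000

Δt=0.13850  u=1.16484  d=0.85849  q=0.50608  discount=0.98666
step 6 (expiry): payoffs max(K−S,0) = 53.5461 32.7152 4.4507 0.0000 0.0000 0.0000 0.0000
step 5: (k=5,j=0): S=67.9963, (K−S)⁺=43.9237, hold=42.4302 ⇒ V=43.9237 exercise | (k=5,j=1): S=92.2610, (K−S)⁺=19.6590, hold=18.1655 ⇒ V=19.6590 exercise | (k=5,j=2): S=125.1846, (K−S)⁺=0.0000, hold=2.1690 ⇒ V=2.1690 continue | (k=5,j=3): S=169.8570, (K−S)⁺=0.0000, hold=0.0000 ⇒ V=0.0000 continue | (k=5,j=4): S=230.4709, (K−S)⁺=0.0000, hold=0.0000 ⇒ V=0.0000 continue | (k=5,j=5): S=312.7151, (K−S)⁺=0.0000, hold=0.0000 ⇒ V=0.0000 continue  boundary S*=92.2610
step 4: (k=4,j=0): S=79.2048, (K−S)⁺=32.7152, hold=31.2216 ⇒ V=32.7152 exercise | (k=4,j=1): S=107.4693, (K−S)⁺=4.4507, hold=10.6635 ⇒ V=10.6635 continue | (k=4,j=2): S=145.8200, (K−S)⁺=0.0000, hold=1.0570 ⇒ V=1.0570 continue | (k=4,j=3): S=197.8563, (K−S)⁺=0.0000, hold=0.0000 ⇒ V=0.0000 continue | (k=4,j=4): S=268.4618, (K−S)⁺=0.0000, hold=0.0000 ⇒ V=0.0000 continue  boundary S*=79.2048
step 3: (k=3,j=0): S=92.2610, (K−S)⁺=19.6590, hold=21.2677 ⇒ V=21.2677 continue | (k=3,j=1): S=125.1846, (K−S)⁺=0.0000, hold=5.7245 ⇒ V=5.7245 continue | (k=3,j=2): S=169.8570, (K−S)⁺=0.0000, hold=0.5151 ⇒ V=0.5151 continue | (k=3,j=3): S=230.4709, (K−S)⁺=0.0000, hold=0.0000 ⇒ V=0.0000 continue  boundary S*=-
step 2: (k=2,j=0): S=107.4693, (K−S)⁺=4.4507, hold=13.2228 ⇒ V=13.2228 continue | (k=2,j=1): S=145.8200, (K−S)⁺=0.0000, hold=3.0469 ⇒ V=3.0469 continue | (k=2,j=2): S=197.8563, (K−S)⁺=0.0000, hold=0.2510 ⇒ V=0.2510 continue  boundary S*=-
step 1: (k=1,j=0): S=125.1846, (K−S)⁺=0.0000, hold=7.9653 ⇒ V=7.9653 continue | (k=1,j=1): S=169.8570, (K−S)⁺=0.0000, hold=1.6102 ⇒ V=1.6102 continue  boundary S*=-
step 0: (k=0,j=0): S=145.8200, (K−S)⁺=0.0000, hold=4.6857 ⇒ V=4.6857 continue  boundary S*=-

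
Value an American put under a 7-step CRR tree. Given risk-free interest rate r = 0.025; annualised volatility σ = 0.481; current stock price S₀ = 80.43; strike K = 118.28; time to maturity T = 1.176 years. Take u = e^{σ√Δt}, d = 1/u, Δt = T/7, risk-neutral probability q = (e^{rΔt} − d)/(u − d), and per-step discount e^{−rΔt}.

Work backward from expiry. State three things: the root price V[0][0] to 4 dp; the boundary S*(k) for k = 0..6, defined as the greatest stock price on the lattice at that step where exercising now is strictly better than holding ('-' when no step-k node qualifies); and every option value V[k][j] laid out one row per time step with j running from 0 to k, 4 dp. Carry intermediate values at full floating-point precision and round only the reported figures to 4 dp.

price = 43.0638
boundary = - - 54.2219 44.5198 54.2219 66.0384 80.4300
tree:
43.0638
53.3748 31.4240
64.0581 41.3947 20.0752
73.7602 52.5706 28.7305 10.1580
81.7263 64.0581 39.6445 16.2563 3.1341
88.2670 73.7602 52.2416 25.3058 5.8442 0.0000
93.6373 81.7263 64.0581 37.8500 10.8980 0.0000 0.0000
98.0467 88.2670 73.7602 52.2416 20.3220 0.0000 0.0000 0.0000

Δt=0.16800  u=1.21793  d=0.82107  q=0.46148  discount=0.99581
step 7 (expiry): payoffs max(K−S,0) = 98.0467 88.2670 73.7602 52.2416 20.3220 0.0000 0.0000 0.0000
step 6: (k=6,j=0): S=24.6427, (K−S)⁺=93.6373, hold=93.1416 ⇒ V=93.6373 exercise | (k=6,j=1): S=36.5537, (K−S)⁺=81.7263, hold=81.2306 ⇒ V=81.7263 exercise | (k=6,j=2): S=54.2219, (K−S)⁺=64.0581, hold=63.5624 ⇒ V=64.0581 exercise | (k=6,j=3): S=80.4300, (K−S)⁺=37.8500, hold=37.3543 ⇒ V=37.8500 exercise | (k=6,j=4): S=119.3058, (K−S)⁺=0.0000, hold=10.8980 ⇒ V=10.8980 continue | (k=6,j=5): S=176.9722, (K−S)⁺=0.0000, hold=0.0000 ⇒ V=0.0000 continue | (k=6,j=6): S=262.5116, (K−S)⁺=0.0000, hold=0.0000 ⇒ V=0.0000 continue  boundary S*=80.4300
step 5: (k=5,j=0): S=30.0130, (K−S)⁺=88.2670, hold=87.7713 ⇒ V=88.2670 exercise | (k=5,j=1): S=44.5198, (K−S)⁺=73.7602, hold=73.2645 ⇒ V=73.7602 exercise | (k=5,j=2): S=66.0384, (K−S)⁺=52.2416, hold=51.7459 ⇒ V=52.2416 exercise | (k=5,j=3): S=97.9580, (K−S)⁺=20.3220, hold=25.3058 ⇒ V=25.3058 continue | (k=5,j=4): S=145.3059, (K−S)⁺=0.0000, hold=5.8442 ⇒ V=5.8442 continue | (k=5,j=5): S=215.5394, (K−S)⁺=0.0000, hold=0.0000 ⇒ V=0.0000 continue  boundary S*=66.0384
step 4: (k=4,j=0): S=36.5537, (K−S)⁺=81.7263, hold=81.2306 ⇒ V=81.7263 exercise | (k=4,j=1): S=54.2219, (K−S)⁺=64.0581, hold=63.5624 ⇒ V=64.0581 exercise | (k=4,j=2): S=80.4300, (K−S)⁺=37.8500, hold=39.6445 ⇒ V=39.6445 continue | (k=4,j=3): S=119.3058, (K−S)⁺=0.0000, hold=16.2563 ⇒ V=16.2563 continue | (k=4,j=4): S=176.9722, (K−S)⁺=0.0000, hold=3.1341 ⇒ V=3.1341 continue  boundary S*=54.2219
step 3: (k=3,j=0): S=44.5198, (K−S)⁺=73.7602, hold=73.2645 ⇒ V=73.7602 exercise | (k=3,j=1): S=66.0384, (K−S)⁺=52.2416, hold=52.5706 ⇒ V=52.5706 continue | (k=3,j=2): S=97.9580, (K−S)⁺=20.3220, hold=28.7305 ⇒ V=28.7305 continue | (k=3,j=3): S=145.3059, (K−S)⁺=0.0000, hold=10.1580 ⇒ V=10.1580 continue  boundary S*=44.5198
step 2: (k=2,j=0): S=54.2219, (K−S)⁺=64.0581, hold=63.7135 ⇒ V=64.0581 exercise | (k=2,j=1): S=80.4300, (K−S)⁺=37.8500, hold=41.3947 ⇒ V=41.3947 continue | (k=2,j=2): S=119.3058, (K−S)⁺=0.0000, hold=20.0752 ⇒ V=20.0752 continue  boundary S*=54.2219
step 1: (k=1,j=0): S=66.0384, (K−S)⁺=52.2416, hold=53.3748 ⇒ V=53.3748 continue | (k=1,j=1): S=97.9580, (K−S)⁺=20.3220, hold=31.4240 ⇒ V=31.4240 continue  boundary S*=-
step 0: (k=0,j=0): S=80.4300, (K−S)⁺=37.8500, hold=43.0638 ⇒ V=43.0638 continue  boundary S*=-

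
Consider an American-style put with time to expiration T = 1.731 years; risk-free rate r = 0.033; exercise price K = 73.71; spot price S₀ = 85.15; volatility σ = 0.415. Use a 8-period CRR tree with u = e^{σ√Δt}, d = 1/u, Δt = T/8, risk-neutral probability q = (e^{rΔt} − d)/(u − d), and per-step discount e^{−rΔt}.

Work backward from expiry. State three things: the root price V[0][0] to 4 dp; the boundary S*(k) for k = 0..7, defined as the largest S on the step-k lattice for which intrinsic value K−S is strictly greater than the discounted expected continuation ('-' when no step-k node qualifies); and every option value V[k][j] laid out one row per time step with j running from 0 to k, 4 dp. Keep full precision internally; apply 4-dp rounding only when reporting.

params: Δt=0.21638 u=1.21293 d=0.82445 q=0.47033 e^(-rΔt)=0.99289
t_8 payoffs: 55.5344 46.9699 34.3698 15.8324 0.0000 0.0000 0.0000 0.0000 0.0000
t_7: node(7,0) S=22.0458 payoff=51.6642 vs cont=51.1398 → 51.6642 [stop]  node(7,1) S=32.4339 payoff=41.2761 vs cont=40.7516 → 41.2761 [stop]  node(7,2) S=47.7170 payoff=25.9930 vs cont=25.4685 → 25.9930 [stop]  node(7,3) S=70.2017 payoff=3.5083 vs cont=8.3262 → 8.3262 [wait]  node(7,4) S=103.2813 payoff=0.0000 vs cont=0.0000 → 0.0000 [wait]  node(7,5) S=151.9483 payoff=0.0000 vs cont=0.0000 → 0.0000 [wait]  node(7,6) S=223.5475 payoff=0.0000 vs cont=0.0000 → 0.0000 [wait]  node(7,7) S=328.8849 payoff=0.0000 vs cont=0.0000 → 0.0000 [wait]  ⇒ S*(7)=47.7170
t_6: node(6,0) S=26.7401 payoff=46.9699 vs cont=46.4455 → 46.9699 [stop]  node(6,1) S=39.3402 payoff=34.3698 vs cont=33.8454 → 34.3698 [stop]  node(6,2) S=57.8776 payoff=15.8324 vs cont=17.5579 → 17.5579 [wait]  node(6,3) S=85.1500 payoff=0.0000 vs cont=4.3787 → 4.3787 [wait]  node(6,4) S=125.2734 payoff=0.0000 vs cont=0.0000 → 0.0000 [wait]  node(6,5) S=184.3032 payoff=0.0000 vs cont=0.0000 → 0.0000 [wait]  node(6,6) S=271.1483 payoff=0.0000 vs cont=0.0000 → 0.0000 [wait]  ⇒ S*(6)=39.3402
t_5: node(5,0) S=32.4339 payoff=41.2761 vs cont=40.7516 → 41.2761 [stop]  node(5,1) S=47.7170 payoff=25.9930 vs cont=26.2743 → 26.2743 [wait]  node(5,2) S=70.2017 payoff=3.5083 vs cont=11.2784 → 11.2784 [wait]  node(5,3) S=103.2813 payoff=0.0000 vs cont=2.3028 → 2.3028 [wait]  node(5,4) S=151.9483 payoff=0.0000 vs cont=0.0000 → 0.0000 [wait]  node(5,5) S=223.5475 payoff=0.0000 vs cont=0.0000 → 0.0000 [wait]  ⇒ S*(5)=32.4339
t_4: node(4,0) S=39.3402 payoff=34.3698 vs cont=33.9767 → 34.3698 [stop]  node(4,1) S=57.8776 payoff=15.8324 vs cont=19.0845 → 19.0845 [wait]  node(4,2) S=85.1500 payoff=0.0000 vs cont=7.0067 → 7.0067 [wait]  node(4,3) S=125.2734 payoff=0.0000 vs cont=1.2110 → 1.2110 [wait]  node(4,4) S=184.3032 payoff=0.0000 vs cont=0.0000 → 0.0000 [wait]  ⇒ S*(4)=39.3402
t_3: node(3,0) S=47.7170 payoff=25.9930 vs cont=26.9872 → 26.9872 [wait]  node(3,1) S=70.2017 payoff=3.5083 vs cont=13.3085 → 13.3085 [wait]  node(3,2) S=103.2813 payoff=0.0000 vs cont=4.2503 → 4.2503 [wait]  node(3,3) S=151.9483 payoff=0.0000 vs cont=0.6369 → 0.6369 [wait]  ⇒ S*(3)=-
t_2: node(2,0) S=57.8776 payoff=15.8324 vs cont=20.4074 → 20.4074 [wait]  node(2,1) S=85.1500 payoff=0.0000 vs cont=8.9837 → 8.9837 [wait]  node(2,2) S=125.2734 payoff=0.0000 vs cont=2.5326 → 2.5326 [wait]  ⇒ S*(2)=-
t_1: node(1,0) S=70.2017 payoff=3.5083 vs cont=14.9275 → 14.9275 [wait]  node(1,1) S=103.2813 payoff=0.0000 vs cont=5.9072 → 5.9072 [wait]  ⇒ S*(1)=-
t_0: node(0,0) S=85.1500 payoff=0.0000 vs cont=10.6089 → 10.6089 [wait]  ⇒ S*(0)=-

price = 10.6089
boundary = - - - - 39.3402 32.4339 39.3402 47.7170
tree:
10.6089
14.9275 5.9072
20.4074 8.9837 2.5326
26.9872 13.3085 4.2503 0.6369
34.3698 19.0845 7.0067 1.2110 0.0000
41.2761 26.2743 11.2784 2.3028 0.0000 0.0000
46.9699 34.3698 17.5579 4.3787 0.0000 0.0000 0.0000
51.6642 41.2761 25.9930 8.3262 0.0000 0.0000 0.0000 0.0000
55.5344 46.9699 34.3698 15.8324 0.0000 0.0000 0.0000 0.0000 0.0000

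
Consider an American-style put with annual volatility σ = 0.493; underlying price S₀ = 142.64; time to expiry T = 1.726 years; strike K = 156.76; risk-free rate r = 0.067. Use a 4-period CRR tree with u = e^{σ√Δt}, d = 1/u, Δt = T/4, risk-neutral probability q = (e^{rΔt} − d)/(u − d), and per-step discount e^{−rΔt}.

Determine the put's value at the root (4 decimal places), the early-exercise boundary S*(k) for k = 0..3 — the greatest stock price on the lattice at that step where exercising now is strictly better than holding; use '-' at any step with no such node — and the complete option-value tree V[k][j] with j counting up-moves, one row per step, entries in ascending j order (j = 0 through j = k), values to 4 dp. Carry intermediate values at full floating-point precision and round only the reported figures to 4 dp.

price = 37.6752
boundary = - - 74.6368 103.1804
tree:
37.6752
56.8168 17.9656
82.1232 31.2022 3.8252
102.7705 53.5796 7.3493 0.0000
117.7061 82.1232 14.1200 0.0000 0.0000

Δt=0.43150  u=1.38243  d=0.72336  q=0.46424  discount=0.97150
step 4 (expiry): payoffs max(K−S,0) = 117.7061 82.1232 14.1200 0.0000 0.0000
step 3: (k=3,j=0): S=53.9895, (K−S)⁺=102.7705, hold=98.3034 ⇒ V=102.7705 exercise | (k=3,j=1): S=103.1804, (K−S)⁺=53.5796, hold=49.1125 ⇒ V=53.5796 exercise | (k=3,j=2): S=197.1903, (K−S)⁺=0.0000, hold=7.3493 ⇒ V=7.3493 continue | (k=3,j=3): S=376.8545, (K−S)⁺=0.0000, hold=0.0000 ⇒ V=0.0000 continue  boundary S*=103.1804
step 2: (k=2,j=0): S=74.6368, (K−S)⁺=82.1232, hold=77.6561 ⇒ V=82.1232 exercise | (k=2,j=1): S=142.6400, (K−S)⁺=14.1200, hold=31.2022 ⇒ V=31.2022 continue | (k=2,j=2): S=272.6024, (K−S)⁺=0.0000, hold=3.8252 ⇒ V=3.8252 continue  boundary S*=74.6368
step 1: (k=1,j=0): S=103.1804, (K−S)⁺=53.5796, hold=56.8168 ⇒ V=56.8168 continue | (k=1,j=1): S=197.1903, (K−S)⁺=0.0000, hold=17.9656 ⇒ V=17.9656 continue  boundary S*=-
step 0: (k=0,j=0): S=142.6400, (K−S)⁺=14.1200, hold=37.6752 ⇒ V=37.6752 continue  boundary S*=-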